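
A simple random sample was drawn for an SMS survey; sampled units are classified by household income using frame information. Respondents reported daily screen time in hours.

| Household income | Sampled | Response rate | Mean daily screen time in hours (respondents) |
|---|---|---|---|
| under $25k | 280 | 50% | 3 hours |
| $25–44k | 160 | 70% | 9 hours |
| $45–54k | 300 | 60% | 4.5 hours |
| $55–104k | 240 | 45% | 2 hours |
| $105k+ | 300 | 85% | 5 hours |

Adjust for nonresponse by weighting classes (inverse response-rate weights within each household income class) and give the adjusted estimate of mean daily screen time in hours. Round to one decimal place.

4.4

Inverse-response-rate weighting restores each class to its sampled count, so class totals weight by n_sampled:
  under $25k: 280 × 3 = 840
  $25–44k: 160 × 9 = 1440
  $45–54k: 300 × 4.5 = 1350
  $55–104k: 240 × 2 = 480
  $105k+: 300 × 5 = 1500
Adjusted estimate = 5610 / 1,280 = 4.38281 → 4.4.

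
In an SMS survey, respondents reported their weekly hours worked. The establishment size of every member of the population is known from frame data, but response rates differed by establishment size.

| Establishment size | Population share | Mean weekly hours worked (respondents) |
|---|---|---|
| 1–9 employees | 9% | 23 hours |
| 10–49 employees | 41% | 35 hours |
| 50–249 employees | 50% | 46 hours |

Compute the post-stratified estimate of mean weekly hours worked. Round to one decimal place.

Weight each group's respondent value by its population share:
  1–9 employees: 0.09 × 23 = 2.07
  10–49 employees: 0.41 × 35 = 14.35
  50–249 employees: 0.5 × 46 = 23
Post-stratified estimate = 39.42 → 39.4.

39.4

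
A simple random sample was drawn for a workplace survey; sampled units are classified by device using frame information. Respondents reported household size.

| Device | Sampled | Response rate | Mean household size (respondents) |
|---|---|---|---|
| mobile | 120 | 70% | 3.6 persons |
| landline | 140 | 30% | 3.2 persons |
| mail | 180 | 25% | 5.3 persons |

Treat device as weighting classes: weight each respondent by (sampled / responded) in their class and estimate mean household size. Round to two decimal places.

4.17

Inverse-response-rate weighting restores each class to its sampled count, so class totals weight by n_sampled:
  mobile: 120 × 3.6 = 432
  landline: 140 × 3.2 = 448
  mail: 180 × 5.3 = 954
Adjusted estimate = 1834 / 440 = 4.16818 → 4.17.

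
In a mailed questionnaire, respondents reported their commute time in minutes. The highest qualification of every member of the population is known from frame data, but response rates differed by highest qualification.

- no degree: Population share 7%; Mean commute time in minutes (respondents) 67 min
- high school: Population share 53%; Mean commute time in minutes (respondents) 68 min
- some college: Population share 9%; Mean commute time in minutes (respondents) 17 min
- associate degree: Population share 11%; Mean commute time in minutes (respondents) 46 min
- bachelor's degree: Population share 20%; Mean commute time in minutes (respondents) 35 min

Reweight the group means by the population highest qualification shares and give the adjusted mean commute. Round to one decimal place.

54.3

Weight each group's respondent value by its population share:
  no degree: 0.07 × 67 = 4.69
  high school: 0.53 × 68 = 36.04
  some college: 0.09 × 17 = 1.53
  associate degree: 0.11 × 46 = 5.06
  bachelor's degree: 0.2 × 35 = 7
Post-stratified estimate = 54.32 → 54.3.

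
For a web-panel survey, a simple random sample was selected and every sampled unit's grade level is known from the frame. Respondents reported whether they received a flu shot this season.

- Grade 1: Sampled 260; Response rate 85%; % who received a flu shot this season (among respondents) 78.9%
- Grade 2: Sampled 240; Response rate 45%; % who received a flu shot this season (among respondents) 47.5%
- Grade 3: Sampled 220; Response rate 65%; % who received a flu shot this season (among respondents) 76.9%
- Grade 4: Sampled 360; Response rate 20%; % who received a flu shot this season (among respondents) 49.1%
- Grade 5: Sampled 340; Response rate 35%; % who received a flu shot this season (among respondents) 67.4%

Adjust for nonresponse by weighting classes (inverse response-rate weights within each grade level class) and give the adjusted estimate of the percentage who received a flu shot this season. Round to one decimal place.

Inverse-response-rate weighting restores each class to its sampled count, so class totals weight by n_sampled:
  Grade 1: 260 × 78.9 = 20,514
  Grade 2: 240 × 47.5 = 11,400
  Grade 3: 220 × 76.9 = 16,918
  Grade 4: 360 × 49.1 = 17,676
  Grade 5: 340 × 67.4 = 22916
Adjusted estimate = 89,424 / 1,420 = 62.9746 → 63.0%.

63.0%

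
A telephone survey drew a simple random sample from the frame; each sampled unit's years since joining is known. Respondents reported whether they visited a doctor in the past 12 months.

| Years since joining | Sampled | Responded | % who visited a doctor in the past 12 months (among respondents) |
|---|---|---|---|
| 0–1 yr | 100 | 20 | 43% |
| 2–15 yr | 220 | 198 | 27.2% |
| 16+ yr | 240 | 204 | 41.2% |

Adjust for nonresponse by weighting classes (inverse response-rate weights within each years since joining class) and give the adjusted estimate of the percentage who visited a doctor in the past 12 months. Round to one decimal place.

36.0%

Response rates by class: 0–1 yr 20/100 = 20%, 2–15 yr 198/220 = 90%, 16+ yr 204/240 = 85%.
With weight = n_sampled/n_responded per class, the weighted class total is n_sampled:
  0–1 yr: 100 × 43 = 4300
  2–15 yr: 220 × 27.2 = 5984
  16+ yr: 240 × 41.2 = 9888
Adjusted estimate = 20,172 / 560 = 36.0214 → 36.0%.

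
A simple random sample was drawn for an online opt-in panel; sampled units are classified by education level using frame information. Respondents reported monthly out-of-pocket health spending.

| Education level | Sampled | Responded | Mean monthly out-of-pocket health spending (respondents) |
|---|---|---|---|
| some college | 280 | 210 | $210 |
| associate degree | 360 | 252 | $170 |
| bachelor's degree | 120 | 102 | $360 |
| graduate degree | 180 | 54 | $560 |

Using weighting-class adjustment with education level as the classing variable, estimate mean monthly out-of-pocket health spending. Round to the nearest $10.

Response rates by class: some college 210/280 = 75%, associate degree 252/360 = 70%, bachelor's degree 102/120 = 85%, graduate degree 54/180 = 30%.
With weight = n_sampled/n_responded per class, the weighted class total is n_sampled:
  some college: 280 × 210 = 58,800
  associate degree: 360 × 170 = 61,200
  bachelor's degree: 120 × 360 = 43,200
  graduate degree: 180 × 560 = 100,800
Adjusted estimate = 264,000 / 940 = 280.851 → $280.

$280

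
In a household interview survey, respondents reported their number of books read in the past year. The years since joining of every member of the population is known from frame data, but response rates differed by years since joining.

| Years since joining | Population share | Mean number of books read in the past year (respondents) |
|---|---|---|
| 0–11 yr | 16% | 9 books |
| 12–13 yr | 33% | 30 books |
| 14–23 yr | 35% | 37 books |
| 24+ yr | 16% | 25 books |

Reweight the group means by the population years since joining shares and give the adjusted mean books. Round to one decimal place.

28.3

Each cell contributes population-share × respondent value:
  0–11 yr: 0.16 × 9 = 1.44
  12–13 yr: 0.33 × 30 = 9.9
  14–23 yr: 0.35 × 37 = 12.95
  24+ yr: 0.16 × 25 = 4
Post-stratified estimate = 28.29 → 28.3.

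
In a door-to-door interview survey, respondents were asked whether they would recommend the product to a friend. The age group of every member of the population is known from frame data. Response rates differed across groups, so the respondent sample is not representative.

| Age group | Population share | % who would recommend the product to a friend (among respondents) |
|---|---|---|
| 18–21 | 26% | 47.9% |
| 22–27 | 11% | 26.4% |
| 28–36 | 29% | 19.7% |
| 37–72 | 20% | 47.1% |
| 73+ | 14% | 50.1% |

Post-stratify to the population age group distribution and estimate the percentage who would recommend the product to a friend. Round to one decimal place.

Each cell contributes population-share × respondent value:
  18–21: 0.26 × 47.9 = 12.454
  22–27: 0.11 × 26.4 = 2.904
  28–36: 0.29 × 19.7 = 5.713
  37–72: 0.2 × 47.1 = 9.42
  73+: 0.14 × 50.1 = 7.014
Post-stratified estimate = 37.505 → 37.5%.

37.5%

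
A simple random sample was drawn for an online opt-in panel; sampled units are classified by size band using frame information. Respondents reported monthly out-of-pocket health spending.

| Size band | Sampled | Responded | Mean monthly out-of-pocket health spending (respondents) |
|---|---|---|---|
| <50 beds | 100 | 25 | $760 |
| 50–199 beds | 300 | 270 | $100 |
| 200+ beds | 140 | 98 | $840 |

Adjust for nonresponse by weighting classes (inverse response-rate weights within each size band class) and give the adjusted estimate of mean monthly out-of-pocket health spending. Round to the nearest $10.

Class response rates: <50 beds 25/100 = 25%, 50–199 beds 270/300 = 90%, 200+ beds 98/140 = 70%.
Weighting each respondent by the inverse class response rate inflates each class back to its sampled size, so the class weight is n_sampled:
  <50 beds: 100 × 760 = 76,000
  50–199 beds: 300 × 100 = 30,000
  200+ beds: 140 × 840 = 117,600
Adjusted estimate = 223,600 / 540 = 414.074 → $410.

$410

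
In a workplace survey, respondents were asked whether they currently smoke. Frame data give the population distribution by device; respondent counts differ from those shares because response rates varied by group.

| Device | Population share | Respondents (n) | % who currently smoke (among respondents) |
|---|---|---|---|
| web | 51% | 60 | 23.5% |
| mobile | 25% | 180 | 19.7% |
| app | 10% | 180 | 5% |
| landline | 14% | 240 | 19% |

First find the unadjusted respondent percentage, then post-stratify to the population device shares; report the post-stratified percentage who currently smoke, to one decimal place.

20.1%

Without adjustment, the pooled respondent share is:
  (60/660)×23.5 + (180/660)×19.7 + (180/660)×5 + (240/660)×19 = 15.7818%
Post-stratified estimate weights by population shares:
  0.51×23.5 + 0.25×19.7 + 0.1×5 + 0.14×19 = 20.07%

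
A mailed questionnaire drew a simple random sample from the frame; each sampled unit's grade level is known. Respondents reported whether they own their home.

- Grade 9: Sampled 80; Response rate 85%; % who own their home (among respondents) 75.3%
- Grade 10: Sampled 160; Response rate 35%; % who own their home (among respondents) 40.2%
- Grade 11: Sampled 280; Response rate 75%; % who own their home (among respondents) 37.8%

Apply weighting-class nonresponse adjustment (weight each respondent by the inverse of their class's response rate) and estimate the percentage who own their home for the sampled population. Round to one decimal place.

With weight = n_sampled/n_responded per class, the weighted class total is n_sampled:
  Grade 9: 80 × 75.3 = 6024
  Grade 10: 160 × 40.2 = 6432
  Grade 11: 280 × 37.8 = 10,584
Adjusted estimate = 23,040 / 520 = 44.3077 → 44.3%.

44.3%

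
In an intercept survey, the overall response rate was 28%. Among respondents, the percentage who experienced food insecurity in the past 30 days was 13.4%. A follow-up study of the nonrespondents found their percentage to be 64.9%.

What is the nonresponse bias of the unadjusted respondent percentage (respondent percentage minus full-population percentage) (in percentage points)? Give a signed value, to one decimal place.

-37.1 percentage points

Nonresponse fraction = 1 − 0.28 = 0.72.
Bias = (nonresponse fraction) × (respondent percentage − nonrespondent percentage)
     = 0.72 × (13.4 − 64.9) = 0.72 × -51.5 = -37.08.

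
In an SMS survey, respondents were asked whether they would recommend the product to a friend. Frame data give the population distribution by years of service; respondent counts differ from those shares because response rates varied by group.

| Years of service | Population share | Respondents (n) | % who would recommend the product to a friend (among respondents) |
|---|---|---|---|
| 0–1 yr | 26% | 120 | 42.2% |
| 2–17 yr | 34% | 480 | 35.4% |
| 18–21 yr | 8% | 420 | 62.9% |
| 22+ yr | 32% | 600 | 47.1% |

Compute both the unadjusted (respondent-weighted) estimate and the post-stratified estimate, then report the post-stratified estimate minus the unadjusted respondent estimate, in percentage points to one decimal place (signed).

Naive respondent-only estimate (weights = respondent counts):
  (120/1620)×42.2 + (480/1620)×35.4 + (420/1620)×62.9 + (600/1620)×47.1 = 47.3667%
Reweighting by population years of service shares:
  0.26×42.2 + 0.34×35.4 + 0.08×62.9 + 0.32×47.1 = 43.112%
Difference = 43.112 − 47.3667 = -4.2547 pp.

-4.3 percentage points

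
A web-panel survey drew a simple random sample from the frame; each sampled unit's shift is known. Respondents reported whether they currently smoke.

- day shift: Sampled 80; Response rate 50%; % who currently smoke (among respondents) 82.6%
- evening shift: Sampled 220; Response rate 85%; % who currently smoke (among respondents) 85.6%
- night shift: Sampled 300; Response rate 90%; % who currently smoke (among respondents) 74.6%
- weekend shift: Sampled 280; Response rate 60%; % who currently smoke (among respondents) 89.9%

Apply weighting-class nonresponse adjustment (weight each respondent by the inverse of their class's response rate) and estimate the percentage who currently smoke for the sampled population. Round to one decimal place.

82.9%

With weight = n_sampled/n_responded per class, the weighted class total is n_sampled:
  day shift: 80 × 82.6 = 6608
  evening shift: 220 × 85.6 = 18,832
  night shift: 300 × 74.6 = 22,380
  weekend shift: 280 × 89.9 = 25,172
Adjusted estimate = 72,992 / 880 = 82.9455 → 82.9%.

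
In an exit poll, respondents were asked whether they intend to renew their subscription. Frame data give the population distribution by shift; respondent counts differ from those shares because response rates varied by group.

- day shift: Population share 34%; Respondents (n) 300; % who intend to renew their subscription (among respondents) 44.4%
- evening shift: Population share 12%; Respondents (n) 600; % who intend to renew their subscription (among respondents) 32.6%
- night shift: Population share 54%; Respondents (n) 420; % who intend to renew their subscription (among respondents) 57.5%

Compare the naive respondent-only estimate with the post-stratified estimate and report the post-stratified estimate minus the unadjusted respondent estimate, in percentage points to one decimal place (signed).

Naive respondent-only estimate (weights = respondent counts):
  (300/1320)×44.4 + (600/1320)×32.6 + (420/1320)×57.5 = 43.2045%
Post-stratified estimate weights by population shares:
  0.34×44.4 + 0.12×32.6 + 0.54×57.5 = 50.058%
Difference = 50.058 − 43.2045 = 6.8535 pp.

+6.9 percentage points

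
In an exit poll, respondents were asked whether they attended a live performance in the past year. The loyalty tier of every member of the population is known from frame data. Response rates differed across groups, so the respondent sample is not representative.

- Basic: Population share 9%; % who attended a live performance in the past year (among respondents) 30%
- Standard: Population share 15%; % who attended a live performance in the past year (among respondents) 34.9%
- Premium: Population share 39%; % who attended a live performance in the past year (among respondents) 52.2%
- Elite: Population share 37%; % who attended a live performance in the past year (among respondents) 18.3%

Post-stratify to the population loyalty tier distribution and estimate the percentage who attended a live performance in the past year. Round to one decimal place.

35.1%

Post-stratification weights by population share, not respondent share:
  Basic: 0.09 × 30 = 2.7
  Standard: 0.15 × 34.9 = 5.235
  Premium: 0.39 × 52.2 = 20.358
  Elite: 0.37 × 18.3 = 6.771
Post-stratified estimate = 35.064 → 35.1%.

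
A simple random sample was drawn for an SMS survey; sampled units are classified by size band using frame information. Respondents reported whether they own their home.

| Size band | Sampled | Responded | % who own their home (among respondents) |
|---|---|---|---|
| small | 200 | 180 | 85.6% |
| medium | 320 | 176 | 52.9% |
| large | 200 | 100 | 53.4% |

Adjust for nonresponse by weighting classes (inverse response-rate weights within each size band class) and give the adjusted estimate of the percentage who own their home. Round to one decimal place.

Response rates by class: small 180/200 = 90%, medium 176/320 = 55%, large 100/200 = 50%.
Each respondent's weight = sampled/responded in their class; summing within a class gives n_sampled, so:
  small: 200 × 85.6 = 17,120
  medium: 320 × 52.9 = 16,928
  large: 200 × 53.4 = 10,680
Adjusted estimate = 44,728 / 720 = 62.1222 → 62.1%.

62.1%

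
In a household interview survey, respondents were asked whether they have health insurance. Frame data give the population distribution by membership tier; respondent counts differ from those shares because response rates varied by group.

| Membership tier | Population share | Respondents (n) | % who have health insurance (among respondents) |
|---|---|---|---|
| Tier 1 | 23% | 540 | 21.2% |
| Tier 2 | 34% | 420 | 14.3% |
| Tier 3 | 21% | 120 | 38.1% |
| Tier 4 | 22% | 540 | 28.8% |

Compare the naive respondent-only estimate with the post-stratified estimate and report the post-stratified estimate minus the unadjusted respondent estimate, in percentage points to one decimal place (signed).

+0.9 percentage points

Unadjusted (pooled respondent) estimate weights by respondent counts:
  (540/1620)×21.2 + (420/1620)×14.3 + (120/1620)×38.1 + (540/1620)×28.8 = 23.1963%
Reweighting by population membership tier shares:
  0.23×21.2 + 0.34×14.3 + 0.21×38.1 + 0.22×28.8 = 24.075%
Difference = 24.075 − 23.1963 = 0.8787 pp.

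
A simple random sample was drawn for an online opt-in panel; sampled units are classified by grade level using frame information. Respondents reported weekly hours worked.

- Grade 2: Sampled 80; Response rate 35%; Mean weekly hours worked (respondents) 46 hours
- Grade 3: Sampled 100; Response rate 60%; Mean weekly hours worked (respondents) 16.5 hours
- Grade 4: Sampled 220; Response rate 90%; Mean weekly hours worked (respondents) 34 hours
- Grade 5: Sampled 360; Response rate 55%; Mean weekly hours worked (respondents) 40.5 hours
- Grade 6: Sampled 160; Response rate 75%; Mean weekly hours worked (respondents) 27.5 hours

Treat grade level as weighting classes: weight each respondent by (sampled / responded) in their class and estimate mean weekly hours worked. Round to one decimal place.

Weighting each respondent by the inverse class response rate inflates each class back to its sampled size, so the class weight is n_sampled:
  Grade 2: 80 × 46 = 3680
  Grade 3: 100 × 16.5 = 1650
  Grade 4: 220 × 34 = 7480
  Grade 5: 360 × 40.5 = 14,580
  Grade 6: 160 × 27.5 = 4400
Adjusted estimate = 31,790 / 920 = 34.5543 → 34.6.

34.6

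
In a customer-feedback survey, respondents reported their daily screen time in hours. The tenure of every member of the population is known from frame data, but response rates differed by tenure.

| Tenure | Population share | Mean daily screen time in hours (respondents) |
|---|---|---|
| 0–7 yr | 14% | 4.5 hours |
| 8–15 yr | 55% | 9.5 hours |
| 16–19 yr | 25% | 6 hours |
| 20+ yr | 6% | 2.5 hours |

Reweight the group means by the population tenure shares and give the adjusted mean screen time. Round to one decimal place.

Post-stratification weights by population share, not respondent share:
  0–7 yr: 0.14 × 4.5 = 0.63
  8–15 yr: 0.55 × 9.5 = 5.225
  16–19 yr: 0.25 × 6 = 1.5
  20+ yr: 0.06 × 2.5 = 0.15
Post-stratified estimate = 7.505 → 7.5.

7.5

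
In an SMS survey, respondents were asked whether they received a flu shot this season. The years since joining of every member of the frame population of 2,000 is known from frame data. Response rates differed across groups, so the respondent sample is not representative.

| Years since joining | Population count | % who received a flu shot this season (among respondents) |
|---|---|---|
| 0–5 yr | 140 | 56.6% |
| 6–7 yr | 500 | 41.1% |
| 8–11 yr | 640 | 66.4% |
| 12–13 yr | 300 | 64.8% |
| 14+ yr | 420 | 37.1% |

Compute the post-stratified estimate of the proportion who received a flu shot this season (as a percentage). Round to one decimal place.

53.0%

Reweight to the known years since joining distribution:
  0–5 yr: (140/2,000) × 56.6 = 3.962
  6–7 yr: (500/2,000) × 41.1 = 10.275
  8–11 yr: (640/2,000) × 66.4 = 21.248
  12–13 yr: (300/2,000) × 64.8 = 9.72
  14+ yr: (420/2,000) × 37.1 = 7.791
Post-stratified estimate = 52.996 → 53.0%.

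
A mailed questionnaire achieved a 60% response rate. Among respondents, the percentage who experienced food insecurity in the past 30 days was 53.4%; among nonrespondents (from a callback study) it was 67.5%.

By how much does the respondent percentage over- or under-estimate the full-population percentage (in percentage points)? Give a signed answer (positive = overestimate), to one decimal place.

-5.6 percentage points

Nonresponse fraction = 1 − 0.6 = 0.4.
Bias = (nonresponse fraction) × (respondent percentage − nonrespondent percentage)
     = 0.4 × (53.4 − 67.5) = 0.4 × -14.1 = -5.64.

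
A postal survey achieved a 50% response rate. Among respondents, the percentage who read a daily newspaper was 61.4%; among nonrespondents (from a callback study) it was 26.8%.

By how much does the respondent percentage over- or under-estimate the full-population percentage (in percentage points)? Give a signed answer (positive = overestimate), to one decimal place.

+17.3 percentage points

Nonresponse fraction = 1 − 0.5 = 0.5.
Bias = (nonresponse fraction) × (respondent percentage − nonrespondent percentage)
     = 0.5 × (61.4 − 26.8) = 0.5 × 34.6 = 17.3.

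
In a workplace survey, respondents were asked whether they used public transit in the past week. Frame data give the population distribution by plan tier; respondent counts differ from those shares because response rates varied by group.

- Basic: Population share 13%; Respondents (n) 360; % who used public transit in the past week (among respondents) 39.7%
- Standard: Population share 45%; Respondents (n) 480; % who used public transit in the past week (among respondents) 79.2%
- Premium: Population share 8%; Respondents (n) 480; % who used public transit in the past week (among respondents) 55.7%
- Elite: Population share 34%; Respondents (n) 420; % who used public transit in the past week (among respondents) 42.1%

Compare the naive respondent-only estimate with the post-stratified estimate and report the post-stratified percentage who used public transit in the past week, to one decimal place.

Naive respondent-only estimate (weights = respondent counts):
  (360/1740)×39.7 + (480/1740)×79.2 + (480/1740)×55.7 + (420/1740)×42.1 = 55.5897%
Reweighting by population plan tier shares:
  0.13×39.7 + 0.45×79.2 + 0.08×55.7 + 0.34×42.1 = 59.571%

59.6%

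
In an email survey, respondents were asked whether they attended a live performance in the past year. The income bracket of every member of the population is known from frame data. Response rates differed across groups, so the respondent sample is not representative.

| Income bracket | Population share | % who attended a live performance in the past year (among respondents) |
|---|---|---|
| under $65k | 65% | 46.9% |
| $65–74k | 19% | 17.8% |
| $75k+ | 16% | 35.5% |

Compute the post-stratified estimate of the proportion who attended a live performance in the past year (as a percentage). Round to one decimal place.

Post-stratification weights by population share, not respondent share:
  under $65k: 0.65 × 46.9 = 30.485
  $65–74k: 0.19 × 17.8 = 3.382
  $75k+: 0.16 × 35.5 = 5.68
Post-stratified estimate = 39.547 → 39.5%.

39.5%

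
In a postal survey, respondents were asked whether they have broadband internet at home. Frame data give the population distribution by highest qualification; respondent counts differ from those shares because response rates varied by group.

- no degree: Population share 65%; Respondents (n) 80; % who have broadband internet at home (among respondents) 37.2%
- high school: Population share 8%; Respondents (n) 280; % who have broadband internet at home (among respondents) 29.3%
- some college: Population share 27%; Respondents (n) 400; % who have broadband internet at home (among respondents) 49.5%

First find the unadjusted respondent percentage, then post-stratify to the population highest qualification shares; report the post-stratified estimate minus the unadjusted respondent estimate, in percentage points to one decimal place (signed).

Without adjustment, the pooled respondent share is:
  (80/760)×37.2 + (280/760)×29.3 + (400/760)×49.5 = 40.7632%
Reweighting by population highest qualification shares:
  0.65×37.2 + 0.08×29.3 + 0.27×49.5 = 39.889%
Difference = 39.889 − 40.7632 = -0.8742 pp.

-0.9 percentage points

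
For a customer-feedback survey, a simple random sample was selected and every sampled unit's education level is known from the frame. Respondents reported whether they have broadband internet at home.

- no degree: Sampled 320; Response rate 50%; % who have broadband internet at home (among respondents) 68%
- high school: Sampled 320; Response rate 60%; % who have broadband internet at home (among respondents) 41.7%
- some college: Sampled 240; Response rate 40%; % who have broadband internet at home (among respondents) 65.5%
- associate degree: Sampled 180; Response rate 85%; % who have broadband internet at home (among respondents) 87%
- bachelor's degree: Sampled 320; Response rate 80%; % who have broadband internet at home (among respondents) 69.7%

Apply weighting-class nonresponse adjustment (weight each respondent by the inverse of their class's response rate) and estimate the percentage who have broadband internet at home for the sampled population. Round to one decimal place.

Weighting each respondent by the inverse class response rate inflates each class back to its sampled size, so the class weight is n_sampled:
  no degree: 320 × 68 = 21,760
  high school: 320 × 41.7 = 13,344
  some college: 240 × 65.5 = 15,720
  associate degree: 180 × 87 = 15,660
  bachelor's degree: 320 × 69.7 = 22,304
Adjusted estimate = 88,788 / 1,380 = 64.3391 → 64.3%.

64.3%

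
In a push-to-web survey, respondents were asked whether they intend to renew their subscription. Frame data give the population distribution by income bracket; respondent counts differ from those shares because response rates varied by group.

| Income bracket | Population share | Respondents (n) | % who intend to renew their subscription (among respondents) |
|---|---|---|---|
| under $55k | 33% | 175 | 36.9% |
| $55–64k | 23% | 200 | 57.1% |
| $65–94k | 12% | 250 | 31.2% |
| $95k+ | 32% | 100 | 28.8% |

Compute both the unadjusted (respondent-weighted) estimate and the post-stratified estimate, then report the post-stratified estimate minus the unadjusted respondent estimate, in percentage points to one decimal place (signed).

-1.1 percentage points

Unadjusted (pooled respondent) estimate weights by respondent counts:
  (175/725)×36.9 + (200/725)×57.1 + (250/725)×31.2 + (100/725)×28.8 = 39.3897%
Reweighting by population income bracket shares:
  0.33×36.9 + 0.23×57.1 + 0.12×31.2 + 0.32×28.8 = 38.27%
Difference = 38.27 − 39.3897 = -1.1197 pp.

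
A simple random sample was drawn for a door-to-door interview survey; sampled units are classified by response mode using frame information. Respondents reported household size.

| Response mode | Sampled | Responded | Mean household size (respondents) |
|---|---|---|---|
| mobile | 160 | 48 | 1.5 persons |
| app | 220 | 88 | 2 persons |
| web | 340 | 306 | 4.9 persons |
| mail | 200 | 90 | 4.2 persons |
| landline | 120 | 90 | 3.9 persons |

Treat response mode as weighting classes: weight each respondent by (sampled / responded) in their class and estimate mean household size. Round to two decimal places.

3.51

Class response rates: mobile 48/160 = 30%, app 88/220 = 40%, web 306/340 = 90%, mail 90/200 = 45%, landline 90/120 = 75%.
With weight = n_sampled/n_responded per class, the weighted class total is n_sampled:
  mobile: 160 × 1.5 = 240
  app: 220 × 2 = 440
  web: 340 × 4.9 = 1666
  mail: 200 × 4.2 = 840
  landline: 120 × 3.9 = 468
Adjusted estimate = 3654 / 1,040 = 3.51346 → 3.51.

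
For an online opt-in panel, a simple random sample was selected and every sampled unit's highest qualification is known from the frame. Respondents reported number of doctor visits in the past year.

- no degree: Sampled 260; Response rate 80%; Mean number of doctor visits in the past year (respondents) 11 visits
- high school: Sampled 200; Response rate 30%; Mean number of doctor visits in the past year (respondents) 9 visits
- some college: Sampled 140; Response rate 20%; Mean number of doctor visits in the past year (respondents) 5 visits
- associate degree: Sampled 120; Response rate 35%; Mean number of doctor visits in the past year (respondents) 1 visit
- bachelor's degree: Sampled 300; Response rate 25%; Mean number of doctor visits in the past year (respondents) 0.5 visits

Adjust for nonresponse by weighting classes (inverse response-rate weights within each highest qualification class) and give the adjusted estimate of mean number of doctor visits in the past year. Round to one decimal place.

Weighting each respondent by the inverse class response rate inflates each class back to its sampled size, so the class weight is n_sampled:
  no degree: 260 × 11 = 2860
  high school: 200 × 9 = 1800
  some college: 140 × 5 = 700
  associate degree: 120 × 1 = 120
  bachelor's degree: 300 × 0.5 = 150
Adjusted estimate = 5630 / 1,020 = 5.51961 → 5.5.

5.5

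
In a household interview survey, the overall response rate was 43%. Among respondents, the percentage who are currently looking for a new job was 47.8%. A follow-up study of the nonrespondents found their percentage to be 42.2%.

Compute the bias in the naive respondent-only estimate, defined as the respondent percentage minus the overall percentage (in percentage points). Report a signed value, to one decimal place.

Nonresponse fraction = 1 − 0.43 = 0.57.
Bias = (nonresponse fraction) × (respondent percentage − nonrespondent percentage)
     = 0.57 × (47.8 − 42.2) = 0.57 × 5.6 = 3.192.

+3.2 percentage points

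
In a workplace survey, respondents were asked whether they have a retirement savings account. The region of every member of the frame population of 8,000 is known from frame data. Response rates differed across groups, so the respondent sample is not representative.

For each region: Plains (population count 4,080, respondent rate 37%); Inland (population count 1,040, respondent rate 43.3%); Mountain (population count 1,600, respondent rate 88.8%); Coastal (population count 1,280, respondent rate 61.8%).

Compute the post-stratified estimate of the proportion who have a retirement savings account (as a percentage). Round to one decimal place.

Post-stratification weights by population share, not respondent share:
  Plains: (4,080/8,000) × 37 = 18.87
  Inland: (1,040/8,000) × 43.3 = 5.629
  Mountain: (1,600/8,000) × 88.8 = 17.76
  Coastal: (1,280/8,000) × 61.8 = 9.888
Post-stratified estimate = 52.147 → 52.1%.

52.1%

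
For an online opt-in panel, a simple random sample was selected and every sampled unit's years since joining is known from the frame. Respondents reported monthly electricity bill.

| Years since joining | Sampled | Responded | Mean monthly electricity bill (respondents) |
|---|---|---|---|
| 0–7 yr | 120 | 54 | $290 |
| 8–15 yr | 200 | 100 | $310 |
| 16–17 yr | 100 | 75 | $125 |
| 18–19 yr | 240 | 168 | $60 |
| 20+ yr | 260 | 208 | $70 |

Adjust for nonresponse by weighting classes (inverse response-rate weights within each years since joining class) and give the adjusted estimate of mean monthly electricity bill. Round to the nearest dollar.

$154

Response rates by class: 0–7 yr 54/120 = 45%, 8–15 yr 100/200 = 50%, 16–17 yr 75/100 = 75%, 18–19 yr 168/240 = 70%, 20+ yr 208/260 = 80%.
Weighting each respondent by the inverse class response rate inflates each class back to its sampled size, so the class weight is n_sampled:
  0–7 yr: 120 × 290 = 34,800
  8–15 yr: 200 × 310 = 62,000
  16–17 yr: 100 × 125 = 12,500
  18–19 yr: 240 × 60 = 14,400
  20+ yr: 260 × 70 = 18,200
Adjusted estimate = 141,900 / 920 = 154.239 → $154.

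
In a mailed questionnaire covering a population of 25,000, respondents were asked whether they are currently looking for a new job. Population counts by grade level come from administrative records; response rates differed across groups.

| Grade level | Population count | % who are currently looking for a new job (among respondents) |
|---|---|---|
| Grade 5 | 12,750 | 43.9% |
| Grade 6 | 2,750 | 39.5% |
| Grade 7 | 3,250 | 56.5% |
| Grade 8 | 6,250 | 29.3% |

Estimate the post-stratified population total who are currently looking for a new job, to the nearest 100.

10,400

Apply each group's respondent rate to its population count:
  Grade 5: 12,750 × 43.9% = 5597.25
  Grade 6: 2,750 × 39.5% = 1086.25
  Grade 7: 3,250 × 56.5% = 1836.25
  Grade 8: 6,250 × 29.3% = 1831.25
Estimated total = 10,351 → 10,400.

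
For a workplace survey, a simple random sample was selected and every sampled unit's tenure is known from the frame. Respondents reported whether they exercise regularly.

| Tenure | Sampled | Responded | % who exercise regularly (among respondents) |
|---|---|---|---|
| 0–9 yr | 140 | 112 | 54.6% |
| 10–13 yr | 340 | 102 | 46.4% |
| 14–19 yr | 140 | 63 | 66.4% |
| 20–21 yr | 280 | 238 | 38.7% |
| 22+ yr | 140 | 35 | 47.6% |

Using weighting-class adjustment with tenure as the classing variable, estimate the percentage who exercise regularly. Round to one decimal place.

Class response rates: 0–9 yr 112/140 = 80%, 10–13 yr 102/340 = 30%, 14–19 yr 63/140 = 45%, 20–21 yr 238/280 = 85%, 22+ yr 35/140 = 25%.
Each respondent's weight = sampled/responded in their class; summing within a class gives n_sampled, so:
  0–9 yr: 140 × 54.6 = 7644
  10–13 yr: 340 × 46.4 = 15,776
  14–19 yr: 140 × 66.4 = 9296
  20–21 yr: 280 × 38.7 = 10,836
  22+ yr: 140 × 47.6 = 6664
Adjusted estimate = 50,216 / 1,040 = 48.2846 → 48.3%.

48.3%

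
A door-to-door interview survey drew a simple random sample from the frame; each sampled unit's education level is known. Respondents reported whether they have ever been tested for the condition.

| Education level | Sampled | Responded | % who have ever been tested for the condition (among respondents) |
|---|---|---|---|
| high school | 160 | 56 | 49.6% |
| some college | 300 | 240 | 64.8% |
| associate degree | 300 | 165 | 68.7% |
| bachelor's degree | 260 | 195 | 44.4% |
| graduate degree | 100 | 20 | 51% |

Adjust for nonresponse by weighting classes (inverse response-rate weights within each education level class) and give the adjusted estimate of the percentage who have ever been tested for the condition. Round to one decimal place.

Class response rates: high school 56/160 = 35%, some college 240/300 = 80%, associate degree 165/300 = 55%, bachelor's degree 195/260 = 75%, graduate degree 20/100 = 20%.
With weight = n_sampled/n_responded per class, the weighted class total is n_sampled:
  high school: 160 × 49.6 = 7936
  some college: 300 × 64.8 = 19,440
  associate degree: 300 × 68.7 = 20,610
  bachelor's degree: 260 × 44.4 = 11,544
  graduate degree: 100 × 51 = 5100
Adjusted estimate = 64,630 / 1,120 = 57.7054 → 57.7%.

57.7%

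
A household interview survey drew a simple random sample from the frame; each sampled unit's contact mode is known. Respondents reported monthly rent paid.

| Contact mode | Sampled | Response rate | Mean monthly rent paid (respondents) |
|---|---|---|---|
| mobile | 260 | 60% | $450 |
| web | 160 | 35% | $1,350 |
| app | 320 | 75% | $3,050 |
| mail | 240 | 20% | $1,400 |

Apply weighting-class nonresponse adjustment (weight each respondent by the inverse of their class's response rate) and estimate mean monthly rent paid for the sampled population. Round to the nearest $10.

Inverse-response-rate weighting restores each class to its sampled count, so class totals weight by n_sampled:
  mobile: 260 × 450 = 117,000
  web: 160 × 1350 = 216,000
  app: 320 × 3050 = 976,000
  mail: 240 × 1400 = 336,000
Adjusted estimate = 1,645,000 / 980 = 1678.57 → $1,680.

$1,680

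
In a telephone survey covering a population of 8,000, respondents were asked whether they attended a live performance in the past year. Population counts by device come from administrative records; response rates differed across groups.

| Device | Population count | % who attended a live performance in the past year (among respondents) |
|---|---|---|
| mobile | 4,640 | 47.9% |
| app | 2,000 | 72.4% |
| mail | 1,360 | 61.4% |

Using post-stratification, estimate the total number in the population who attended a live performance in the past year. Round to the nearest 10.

Apply each group's respondent rate to its population count:
  mobile: 4,640 × 47.9% = 2222.56
  app: 2,000 × 72.4% = 1448
  mail: 1,360 × 61.4% = 835.04
Estimated total = 4505.6 → 4,510.

4,510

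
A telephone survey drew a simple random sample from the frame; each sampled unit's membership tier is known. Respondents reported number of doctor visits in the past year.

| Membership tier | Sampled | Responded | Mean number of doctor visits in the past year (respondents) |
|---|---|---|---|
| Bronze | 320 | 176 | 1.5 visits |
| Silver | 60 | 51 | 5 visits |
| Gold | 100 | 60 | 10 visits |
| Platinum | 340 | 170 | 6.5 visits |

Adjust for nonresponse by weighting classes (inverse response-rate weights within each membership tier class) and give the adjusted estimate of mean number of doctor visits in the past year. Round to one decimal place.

4.9

Class response rates: Bronze 176/320 = 55%, Silver 51/60 = 85%, Gold 60/100 = 60%, Platinum 170/340 = 50%.
With weight = n_sampled/n_responded per class, the weighted class total is n_sampled:
  Bronze: 320 × 1.5 = 480
  Silver: 60 × 5 = 300
  Gold: 100 × 10 = 1000
  Platinum: 340 × 6.5 = 2210
Adjusted estimate = 3990 / 820 = 4.86585 → 4.9.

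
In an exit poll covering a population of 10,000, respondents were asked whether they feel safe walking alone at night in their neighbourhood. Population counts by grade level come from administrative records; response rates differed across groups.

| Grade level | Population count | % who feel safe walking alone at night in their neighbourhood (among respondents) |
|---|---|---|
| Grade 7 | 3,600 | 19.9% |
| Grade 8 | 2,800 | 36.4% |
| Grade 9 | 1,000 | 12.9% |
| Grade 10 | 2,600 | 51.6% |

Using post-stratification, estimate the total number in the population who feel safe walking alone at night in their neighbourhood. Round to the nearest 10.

3,210

Each cell contributes its population count × the respondent rate:
  Grade 7: 3,600 × 19.9% = 716.4
  Grade 8: 2,800 × 36.4% = 1019.2
  Grade 9: 1,000 × 12.9% = 129
  Grade 10: 2,600 × 51.6% = 1341.6
Estimated total = 3206.2 → 3,210.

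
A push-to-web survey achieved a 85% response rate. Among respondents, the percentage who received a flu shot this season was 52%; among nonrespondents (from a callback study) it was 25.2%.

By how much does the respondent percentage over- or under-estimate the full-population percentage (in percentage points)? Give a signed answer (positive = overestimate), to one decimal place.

+4.0 percentage points

Nonresponse fraction = 1 − 0.85 = 0.15.
Bias = (nonresponse fraction) × (respondent percentage − nonrespondent percentage)
     = 0.15 × (52 − 25.2) = 0.15 × 26.8 = 4.02.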